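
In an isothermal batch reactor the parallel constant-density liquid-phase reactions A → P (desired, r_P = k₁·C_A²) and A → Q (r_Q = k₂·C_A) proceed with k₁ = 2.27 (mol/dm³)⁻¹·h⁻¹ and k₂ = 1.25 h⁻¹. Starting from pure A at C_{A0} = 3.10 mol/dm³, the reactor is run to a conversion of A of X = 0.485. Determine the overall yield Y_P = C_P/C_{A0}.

0.391

C_A = C_{A0}(1−X) = 1.597 mol/dm³.
Along a PFR/batch, dC_Q/dC_A = −r_Q/(r_P+r_Q) = −k₂/(k₂+k₁·C_A).
Integrating from C_{A0} to C_A: C_Q = (1.25/2.27)·ln[(1.25+2.27·3.10)/(1.25+2.27·1.60)] = 0.5507·ln(8.287/4.874) = 0.2923 mol/dm³.
Then C_P = (C_{A0}−C_A) − C_Q = 1.504 − 0.2923 = 1.211 mol/dm³.
Y_P = C_P/C_{A0} = 1.211/3.10 = 0.391.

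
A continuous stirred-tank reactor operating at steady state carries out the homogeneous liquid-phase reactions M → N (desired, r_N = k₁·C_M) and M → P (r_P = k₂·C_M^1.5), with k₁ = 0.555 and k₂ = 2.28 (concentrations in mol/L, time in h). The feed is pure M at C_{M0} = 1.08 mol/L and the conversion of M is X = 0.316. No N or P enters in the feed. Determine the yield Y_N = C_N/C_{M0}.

Exit C_M = C_{M0}(1−X) = 1.08×0.684 = 0.7387 mol/L.
In a CSTR the entire volume is at exit conditions, so r_N = 0.555×0.7387 = 0.4100 and r_P = 2.28×0.7387^1.5 = 1.448.
Fraction of consumed M going to N: r_N/(r_N+r_P) = 0.2207.
C_N = 0.2207·C_{M0}·X = 0.2207×1.08×0.316 = 0.0753 mol/L; Y_N = C_N/C_{M0} = 0.0697.

0.0697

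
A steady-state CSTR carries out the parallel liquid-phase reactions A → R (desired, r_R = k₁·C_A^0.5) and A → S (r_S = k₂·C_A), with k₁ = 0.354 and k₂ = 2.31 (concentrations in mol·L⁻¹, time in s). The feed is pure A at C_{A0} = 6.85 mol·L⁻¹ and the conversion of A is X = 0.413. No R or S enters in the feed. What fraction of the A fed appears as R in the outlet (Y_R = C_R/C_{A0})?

0.0293

Exit C_A = C_{A0}(1−X) = 6.85×0.587 = 4.021 mol·L⁻¹.
A CSTR operates uniformly at the exit composition, giving r_R = 0.7099 and r_S = 9.288 (each k·C_A^n at C_A = 4.021).
Fraction of consumed A going to R: r_R/(r_R+r_S) = 0.07100.
C_R = 0.07100·C_{A0}·X = 0.07100×6.85×0.413 = 0.201 mol·L⁻¹; Y_R = C_R/C_{A0} = 0.0293.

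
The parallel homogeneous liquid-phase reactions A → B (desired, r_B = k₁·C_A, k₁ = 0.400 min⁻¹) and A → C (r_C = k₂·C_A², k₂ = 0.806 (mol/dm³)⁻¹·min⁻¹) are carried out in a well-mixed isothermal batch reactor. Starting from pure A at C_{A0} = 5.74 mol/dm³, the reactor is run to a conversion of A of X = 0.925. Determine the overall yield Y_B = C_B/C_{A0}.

C_A = C_{A0}(1−X) = 0.4305 mol/dm³.
Along a PFR/batch, dC_B/dC_A = −r_B/(r_B+r_C) = −k₁/(k₁+k₂·C_A).
Integrating from C_{A0} to C_A: C_B = (0.400/0.806)·ln[(0.400+0.806·5.74)/(0.400+0.806·0.430)] = 0.4963·ln(5.026/0.7470) = 0.9461 mol/dm³.
Y_B = C_B/C_{A0} = 0.9461/5.74 = 0.165.

0.165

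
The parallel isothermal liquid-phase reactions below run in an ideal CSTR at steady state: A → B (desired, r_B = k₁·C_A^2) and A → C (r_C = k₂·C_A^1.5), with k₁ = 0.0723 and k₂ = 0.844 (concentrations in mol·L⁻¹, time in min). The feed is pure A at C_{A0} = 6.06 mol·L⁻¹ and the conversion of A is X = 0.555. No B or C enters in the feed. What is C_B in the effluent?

Exit C_A = C_{A0}(1−X) = 6.06×0.445 = 2.697 mol·L⁻¹.
A CSTR operates uniformly at the exit composition, giving r_B = 0.5258 and r_C = 3.738 (each k·C_A^n at C_A = 2.697).
Fraction of consumed A going to B: r_B/(r_B+r_C) = 0.1233.
C_B = 0.1233·C_{A0}·X = 0.1233×6.06×0.555 = 0.415 mol·L⁻¹.

0.415 mol·L⁻¹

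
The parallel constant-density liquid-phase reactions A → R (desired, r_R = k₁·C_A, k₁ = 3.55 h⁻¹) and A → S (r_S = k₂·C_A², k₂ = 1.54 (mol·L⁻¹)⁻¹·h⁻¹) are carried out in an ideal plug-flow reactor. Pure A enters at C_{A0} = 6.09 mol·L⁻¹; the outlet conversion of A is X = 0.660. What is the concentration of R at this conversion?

C_A = C_{A0}(1−X) = 2.071 mol·L⁻¹.
Along a PFR/batch, dC_R/dC_A = −r_R/(r_R+r_S) = −k₁/(k₁+k₂·C_A).
Integrating from C_{A0} to C_A: C_R = (3.55/1.54)·ln[(3.55+1.54·6.09)/(3.55+1.54·2.07)] = 2.305·ln(12.93/6.739) = 1.502 mol·L⁻¹.

1.50 mol·L⁻¹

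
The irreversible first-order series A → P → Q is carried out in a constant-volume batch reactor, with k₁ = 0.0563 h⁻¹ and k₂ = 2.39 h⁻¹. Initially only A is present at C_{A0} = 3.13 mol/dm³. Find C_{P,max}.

Evaluating C_P at t_opt = ln(k₂/k₁)/(k₂−k₁) gives C_{P,max}/C_{A0} = (k₁/k₂)^[k₂/(k₂−k₁)].
= (0.0563/2.39)^(2.39/(2.39−0.0563)) = (0.02356)^(1.024) = 0.02152.
C_{P,max} = 0.02152×3.13 = 0.0674 mol/dm³.

0.0674 mol/dm³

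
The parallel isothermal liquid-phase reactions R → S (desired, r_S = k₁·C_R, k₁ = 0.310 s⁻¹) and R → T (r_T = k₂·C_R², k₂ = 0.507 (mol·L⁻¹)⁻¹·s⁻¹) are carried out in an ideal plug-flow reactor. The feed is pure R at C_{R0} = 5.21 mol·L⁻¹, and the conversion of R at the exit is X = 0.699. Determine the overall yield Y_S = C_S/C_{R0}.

0.115

C_R = C_{R0}(1−X) = 1.568 mol·L⁻¹.
Along a PFR/batch, dC_S/dC_R = −r_S/(r_S+r_T) = −k₁/(k₁+k₂·C_R).
Integrating from C_{R0} to C_R: C_S = (0.310/0.507)·ln[(0.310+0.507·5.21)/(0.310+0.507·1.57)] = 0.6114·ln(2.951/1.105) = 0.6007 mol·L⁻¹.
Y_S = C_S/C_{R0} = 0.6007/5.21 = 0.115.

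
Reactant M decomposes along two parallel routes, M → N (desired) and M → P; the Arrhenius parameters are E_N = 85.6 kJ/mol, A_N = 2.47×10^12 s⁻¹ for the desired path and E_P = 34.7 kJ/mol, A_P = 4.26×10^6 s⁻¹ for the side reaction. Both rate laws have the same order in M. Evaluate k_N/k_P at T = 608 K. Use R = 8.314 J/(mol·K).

24.6

With equal orders, S_{N/P} = k_N/k_P = (A_N/A_P)·exp[(E_P−E_N)/(RT)].
(E_P−E_N)/(RT) = (34.7−85.6)×10³/(8.314×608) = -50900/5055 = -10.07.
k_N/k_P = (2.47×10^12/4.26×10^6)·exp(-10.07) = 5.798×10^5 × 4.236×10^-5 = 24.6.
Since E_N > E_P, raising the temperature improves selectivity toward N.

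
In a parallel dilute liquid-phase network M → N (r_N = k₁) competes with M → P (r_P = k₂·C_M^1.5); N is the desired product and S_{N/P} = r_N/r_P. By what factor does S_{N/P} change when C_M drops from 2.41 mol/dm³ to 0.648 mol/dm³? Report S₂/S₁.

7.17

S_{N/P} = (k₁/k₂)·C_M^-1.5, so S₂/S₁ = (C_{M,2}/C_{M,1})^-1.5.
= (0.648/2.41)^(-1.5) = (0.2689)^(-1.5) = 7.17.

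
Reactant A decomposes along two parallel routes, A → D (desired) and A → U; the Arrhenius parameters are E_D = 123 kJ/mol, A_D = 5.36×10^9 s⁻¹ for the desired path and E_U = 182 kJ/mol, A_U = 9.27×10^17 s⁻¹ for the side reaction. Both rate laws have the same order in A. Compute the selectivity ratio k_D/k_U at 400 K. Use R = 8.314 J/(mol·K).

0.293

k_D/k_U = (A_D/A_U)·exp[−(E_D−E_U)/(RT)] = (A_D/A_U)·exp[(E_U−E_D)/(RT)].
(E_U−E_D)/(RT) = (182−123)×10³/(8.314×400) = 59000/3326 = 17.74.
k_D/k_U = (5.36×10^9/9.27×10^17)·exp(17.74) = 5.782×10^-9 × 5.069×10^7 = 0.293.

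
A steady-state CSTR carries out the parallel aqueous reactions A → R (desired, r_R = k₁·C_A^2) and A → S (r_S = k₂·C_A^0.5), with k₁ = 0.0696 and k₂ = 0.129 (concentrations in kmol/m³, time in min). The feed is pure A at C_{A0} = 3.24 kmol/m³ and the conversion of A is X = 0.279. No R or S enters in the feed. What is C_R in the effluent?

0.595 kmol/m³

Exit C_A = C_{A0}(1−X) = 3.24×0.721 = 2.336 kmol/m³.
A CSTR operates uniformly at the exit composition, giving r_R = 0.3798 and r_S = 0.1972 (each k·C_A^n at C_A = 2.336).
Fraction of consumed A going to R: r_R/(r_R+r_S) = 0.6583.
C_R = 0.6583·C_{A0}·X = 0.6583×3.24×0.279 = 0.595 kmol/m³.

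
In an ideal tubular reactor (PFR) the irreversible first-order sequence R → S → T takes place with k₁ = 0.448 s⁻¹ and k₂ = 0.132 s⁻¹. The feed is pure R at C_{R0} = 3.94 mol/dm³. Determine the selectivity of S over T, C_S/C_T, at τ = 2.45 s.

The intermediate concentration in a first-order A→B→C sequence is C_S = k₁C_{R0}(e^(−k₁τ) − e^(−k₂τ))/(k₂−k₁).
e^(−k₁τ) = e^(−0.448×2.45) = e^(−1.098) = 0.3337; e^(−k₂τ) = e^(−0.3234) = 0.7237.
C_S = 0.448×3.94/(0.132−0.448) × (0.3337−0.7237) = (-5.586)×(-0.3900) = 2.179 mol/dm³.
C_R = C_{R0}e^(−k₁τ) = 1.315 mol/dm³, so C_T = C_{R0}−C_R−C_S = 0.4468 mol/dm³; C_S/C_T = 4.88.

4.88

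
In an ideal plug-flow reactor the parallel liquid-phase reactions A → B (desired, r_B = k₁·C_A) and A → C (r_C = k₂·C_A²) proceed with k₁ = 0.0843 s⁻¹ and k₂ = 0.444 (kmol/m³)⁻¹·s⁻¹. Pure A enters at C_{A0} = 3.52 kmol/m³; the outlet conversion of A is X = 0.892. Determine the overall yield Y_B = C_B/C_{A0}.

C_A = C_{A0}(1−X) = 0.3802 kmol/m³.
Along a PFR/batch, dC_B/dC_A = −r_B/(r_B+r_C) = −k₁/(k₁+k₂·C_A).
Integrating from C_{A0} to C_A: C_B = (0.0843/0.444)·ln[(0.0843+0.444·3.52)/(0.0843+0.444·0.380)] = 0.1899·ln(1.647/0.2531) = 0.3556 kmol/m³.
Y_B = C_B/C_{A0} = 0.3556/3.52 = 0.101.

0.101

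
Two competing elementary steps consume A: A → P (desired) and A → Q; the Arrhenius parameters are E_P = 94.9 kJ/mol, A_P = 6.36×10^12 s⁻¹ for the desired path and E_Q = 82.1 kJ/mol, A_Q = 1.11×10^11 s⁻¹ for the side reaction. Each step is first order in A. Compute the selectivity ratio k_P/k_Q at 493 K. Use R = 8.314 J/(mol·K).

2.52

With equal orders, S_{P/Q} = k_P/k_Q = (A_P/A_Q)·exp[(E_Q−E_P)/(RT)].
(E_Q−E_P)/(RT) = (82.1−94.9)×10³/(8.314×493) = -12800/4099 = -3.123.
k_P/k_Q = (6.36×10^12/1.11×10^11)·exp(-3.123) = 57.30 × 0.04403 = 2.52.
Since E_P > E_Q, raising the temperature improves selectivity toward P.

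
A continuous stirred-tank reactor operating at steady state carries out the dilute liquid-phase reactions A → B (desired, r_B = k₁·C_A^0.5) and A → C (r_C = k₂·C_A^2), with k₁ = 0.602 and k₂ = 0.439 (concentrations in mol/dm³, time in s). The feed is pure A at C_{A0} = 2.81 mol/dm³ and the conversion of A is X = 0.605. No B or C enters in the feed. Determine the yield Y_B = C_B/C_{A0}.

0.327

Exit C_A = C_{A0}(1−X) = 2.81×0.395 = 1.110 mol/dm³.
Rates in a CSTR are evaluated at the outlet concentration: r_B = 0.602×1.110^0.5 = 0.6342, r_C = 0.439×1.110^2 = 0.5408.
Fraction of consumed A going to B: r_B/(r_B+r_C) = 0.5397.
C_B = 0.5397·C_{A0}·X = 0.5397×2.81×0.605 = 0.918 mol/dm³; Y_B = C_B/C_{A0} = 0.327.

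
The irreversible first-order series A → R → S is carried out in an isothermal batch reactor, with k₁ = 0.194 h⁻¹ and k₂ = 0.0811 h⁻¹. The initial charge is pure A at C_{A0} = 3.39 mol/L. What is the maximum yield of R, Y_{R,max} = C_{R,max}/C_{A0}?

At the optimum, C_{R,max}/C_{A0} = (k₁/k₂)^[k₂/(k₂−k₁)].
= (0.194/0.0811)^(0.0811/(0.0811−0.194)) = (2.392)^(-0.7183) = 0.5345.

0.534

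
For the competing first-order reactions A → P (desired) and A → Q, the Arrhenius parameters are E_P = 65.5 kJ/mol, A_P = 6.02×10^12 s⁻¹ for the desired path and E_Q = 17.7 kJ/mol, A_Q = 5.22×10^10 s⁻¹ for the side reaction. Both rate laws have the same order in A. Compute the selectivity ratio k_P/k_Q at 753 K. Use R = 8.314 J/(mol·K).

k_P/k_Q = (A_P/A_Q)·exp[−(E_P−E_Q)/(RT)] = (A_P/A_Q)·exp[(E_Q−E_P)/(RT)].
(E_Q−E_P)/(RT) = (17.7−65.5)×10³/(8.314×753) = -47800/6260 = -7.635.
k_P/k_Q = (6.02×10^12/5.22×10^10)·exp(-7.635) = 115.3 × 4.831×10^-4 = 0.0557.

0.0557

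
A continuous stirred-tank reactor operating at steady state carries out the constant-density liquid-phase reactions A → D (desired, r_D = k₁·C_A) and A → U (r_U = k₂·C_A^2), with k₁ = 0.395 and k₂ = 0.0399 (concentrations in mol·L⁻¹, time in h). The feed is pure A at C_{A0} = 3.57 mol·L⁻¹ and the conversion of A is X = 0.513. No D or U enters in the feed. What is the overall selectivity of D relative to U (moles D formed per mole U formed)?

5.69

Exit C_A = C_{A0}(1−X) = 3.57×0.487 = 1.739 mol·L⁻¹.
Rates in a CSTR are evaluated at the outlet concentration: r_D = 0.395×1.739 = 0.6867, r_U = 0.0399×1.739^2 = 0.1206.
Overall selectivity = C_D/C_U = r_Dτ/(r_Uτ) = r_D/r_U = 5.69.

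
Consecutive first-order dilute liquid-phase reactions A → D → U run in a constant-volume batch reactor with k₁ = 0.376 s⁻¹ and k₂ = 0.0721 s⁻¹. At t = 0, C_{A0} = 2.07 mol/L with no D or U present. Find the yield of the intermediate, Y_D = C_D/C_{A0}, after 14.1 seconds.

0.441

For first-order series with pure A initially, C_D(t) = k₁C_{A0}/(k₂−k₁)·(e^(−k₁t) − e^(−k₂t)).
e^(−k₁t) = e^(−0.376×14.1) = e^(−5.302) = 0.004984; e^(−k₂t) = e^(−1.017) = 0.3618.
C_D = 0.376×2.07/(0.0721−0.376) × (0.004984−0.3618) = (-2.561)×(-0.3568) = 0.9139 mol/L.
Y_D = C_D/C_{A0} = 0.9139/2.07 = 0.441.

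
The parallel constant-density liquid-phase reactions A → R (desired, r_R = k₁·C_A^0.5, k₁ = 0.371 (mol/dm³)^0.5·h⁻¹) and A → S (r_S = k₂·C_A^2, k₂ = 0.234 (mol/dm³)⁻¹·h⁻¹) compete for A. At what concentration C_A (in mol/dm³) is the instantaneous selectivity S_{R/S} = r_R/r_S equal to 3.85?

0.554 mol/dm³

S_{R/S} = (k₁/k₂)·C_A^-1.5 ⇒ C_A = (S·k₂/k₁)^(1/(-1.5)).
= (3.85×0.234/0.371)^(-0.6667) = (2.428)^(-0.6667) = 0.554 mol/dm³.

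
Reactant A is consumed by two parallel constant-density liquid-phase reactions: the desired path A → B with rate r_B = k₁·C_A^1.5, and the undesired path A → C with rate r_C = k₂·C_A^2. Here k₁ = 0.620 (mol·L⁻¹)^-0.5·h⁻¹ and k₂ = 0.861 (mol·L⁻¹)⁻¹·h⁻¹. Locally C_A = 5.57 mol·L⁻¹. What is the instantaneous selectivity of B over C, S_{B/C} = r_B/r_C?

0.305

S_{B/C} = r_B/r_C = (k₁·C_A^1.5)/(k₂·C_A^2) = (k₁/k₂)·C_A^-0.5.
= (0.620×5.570^1.5) / (0.861×5.570^2) = 8.150/26.71 = 0.305.
The undesired path is higher order in A, so low C_A (CSTR or dilute feed) favours B.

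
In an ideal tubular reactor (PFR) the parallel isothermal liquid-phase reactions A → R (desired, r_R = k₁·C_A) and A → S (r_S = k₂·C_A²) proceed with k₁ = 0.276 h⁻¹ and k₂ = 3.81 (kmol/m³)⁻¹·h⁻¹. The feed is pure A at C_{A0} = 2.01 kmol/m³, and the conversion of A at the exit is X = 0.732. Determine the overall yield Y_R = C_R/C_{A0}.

C_A = C_{A0}(1−X) = 0.5387 kmol/m³.
Along a PFR/batch, dC_R/dC_A = −r_R/(r_R+r_S) = −k₁/(k₁+k₂·C_A).
Integrating from C_{A0} to C_A: C_R = (0.276/3.81)·ln[(0.276+3.81·2.01)/(0.276+3.81·0.539)] = 0.07244·ln(7.934/2.328) = 0.08881 kmol/m³.
Y_R = C_R/C_{A0} = 0.08881/2.01 = 0.0442.

0.0442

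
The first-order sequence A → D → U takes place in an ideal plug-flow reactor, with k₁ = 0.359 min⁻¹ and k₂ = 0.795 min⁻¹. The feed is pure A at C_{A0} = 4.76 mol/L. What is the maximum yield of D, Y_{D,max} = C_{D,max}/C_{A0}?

0.235

For a first-order series the maximum intermediate yield is C_{D,max}/C_{A0} = (k₁/k₂)^[k₂/(k₂−k₁)].
= (0.359/0.795)^(0.795/(0.795−0.359)) = (0.4516)^(1.823) = 0.2347.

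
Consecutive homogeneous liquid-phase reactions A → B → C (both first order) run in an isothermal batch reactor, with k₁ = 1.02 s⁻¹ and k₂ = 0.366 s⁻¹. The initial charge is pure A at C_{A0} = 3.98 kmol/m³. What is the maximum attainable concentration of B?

2.24 kmol/m³

For a first-order series the maximum intermediate yield is C_{B,max}/C_{A0} = (k₁/k₂)^[k₂/(k₂−k₁)].
= (1.02/0.366)^(0.366/(0.366−1.02)) = (2.787)^(-0.5596) = 0.5635.
C_{B,max} = 0.5635×3.98 = 2.24 kmol/m³.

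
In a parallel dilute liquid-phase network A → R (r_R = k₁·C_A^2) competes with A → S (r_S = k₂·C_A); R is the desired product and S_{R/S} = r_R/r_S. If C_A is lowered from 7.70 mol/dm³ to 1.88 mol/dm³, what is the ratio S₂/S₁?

0.244

S_{R/S} = (k₁/k₂)·C_A, so S₂/S₁ = (C_{A,2}/C_{A,1}).
= 1.88/7.70 = 0.244.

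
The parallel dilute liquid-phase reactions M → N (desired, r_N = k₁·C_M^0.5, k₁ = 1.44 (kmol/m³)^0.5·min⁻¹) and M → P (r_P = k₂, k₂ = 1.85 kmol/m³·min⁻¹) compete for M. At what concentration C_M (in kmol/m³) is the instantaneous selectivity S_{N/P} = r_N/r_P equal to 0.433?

S_{N/P} = (k₁/k₂)·C_M^0.5 ⇒ C_M = (S·k₂/k₁)^(2).
= (0.433×1.85/1.44)^(2) = (0.5563)^(2) = 0.309 kmol/m³.

0.309 kmol/m³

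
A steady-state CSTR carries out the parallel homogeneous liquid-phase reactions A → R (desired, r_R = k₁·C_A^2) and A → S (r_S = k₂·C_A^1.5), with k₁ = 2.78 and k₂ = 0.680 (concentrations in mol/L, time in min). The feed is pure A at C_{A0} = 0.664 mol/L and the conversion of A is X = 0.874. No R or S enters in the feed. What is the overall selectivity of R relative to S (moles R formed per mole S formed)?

Exit C_A = C_{A0}(1−X) = 0.664×0.126 = 0.08366 mol/L.
Rates in a CSTR are evaluated at the outlet concentration: r_R = 2.78×0.08366^2 = 0.01946, r_S = 0.680×0.08366^1.5 = 0.01646.
Overall selectivity = C_R/C_S = r_Rτ/(r_Sτ) = r_R/r_S = 1.18.

1.18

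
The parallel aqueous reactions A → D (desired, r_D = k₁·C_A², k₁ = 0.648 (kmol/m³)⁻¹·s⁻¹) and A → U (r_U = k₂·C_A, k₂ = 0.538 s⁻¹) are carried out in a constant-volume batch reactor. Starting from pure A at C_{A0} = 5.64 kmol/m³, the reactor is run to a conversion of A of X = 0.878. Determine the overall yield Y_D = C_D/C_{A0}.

0.665

C_A = C_{A0}(1−X) = 0.6881 kmol/m³.
Along a PFR/batch, dC_U/dC_A = −r_U/(r_D+r_U) = −k₂/(k₂+k₁·C_A).
Integrating from C_{A0} to C_A: C_U = (0.538/0.648)·ln[(0.538+0.648·5.64)/(0.538+0.648·0.688)] = 0.8302·ln(4.193/0.9839) = 1.204 kmol/m³.
Then C_D = (C_{A0}−C_A) − C_U = 4.952 − 1.204 = 3.748 kmol/m³.
Y_D = C_D/C_{A0} = 3.748/5.64 = 0.665.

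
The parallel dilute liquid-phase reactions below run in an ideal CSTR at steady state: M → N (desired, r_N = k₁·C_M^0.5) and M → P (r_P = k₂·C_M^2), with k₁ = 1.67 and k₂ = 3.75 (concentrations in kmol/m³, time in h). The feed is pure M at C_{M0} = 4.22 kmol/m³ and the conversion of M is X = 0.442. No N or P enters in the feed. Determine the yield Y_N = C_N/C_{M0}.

Exit C_M = C_{M0}(1−X) = 4.22×0.558 = 2.355 kmol/m³.
A CSTR operates uniformly at the exit composition, giving r_N = 2.563 and r_P = 20.79 (each k·C_M^n at C_M = 2.355).
Fraction of consumed M going to N: r_N/(r_N+r_P) = 0.1097.
C_N = 0.1097·C_{M0}·X = 0.1097×4.22×0.442 = 0.205 kmol/m³; Y_N = C_N/C_{M0} = 0.0485.

0.0485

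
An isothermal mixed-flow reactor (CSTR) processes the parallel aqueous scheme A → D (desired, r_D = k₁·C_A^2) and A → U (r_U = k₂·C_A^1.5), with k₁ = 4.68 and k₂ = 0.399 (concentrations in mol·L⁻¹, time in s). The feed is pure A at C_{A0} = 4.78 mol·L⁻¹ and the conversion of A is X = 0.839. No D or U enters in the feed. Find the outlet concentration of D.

3.66 mol·L⁻¹

Exit C_A = C_{A0}(1−X) = 4.78×0.161 = 0.7696 mol·L⁻¹.
Rates in a CSTR are evaluated at the outlet concentration: r_D = 4.68×0.7696^2 = 2.772, r_U = 0.399×0.7696^1.5 = 0.2694.
Fraction of consumed A going to D: r_D/(r_D+r_U) = 0.9114.
C_D = 0.9114·C_{A0}·X = 0.9114×4.78×0.839 = 3.66 mol·L⁻¹.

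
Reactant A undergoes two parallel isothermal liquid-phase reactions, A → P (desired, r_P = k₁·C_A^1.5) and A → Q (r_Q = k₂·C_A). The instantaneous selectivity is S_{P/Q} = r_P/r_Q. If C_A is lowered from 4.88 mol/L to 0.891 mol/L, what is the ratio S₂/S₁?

S_{P/Q} = (k₁/k₂)·C_A^0.5, so S₂/S₁ = (C_{A,2}/C_{A,1})^0.5.
= (0.891/4.88)^0.5 = (0.1826)^0.5 = 0.427.
Selectivity toward P falls as C_A falls — high-concentration operation is favoured.

0.427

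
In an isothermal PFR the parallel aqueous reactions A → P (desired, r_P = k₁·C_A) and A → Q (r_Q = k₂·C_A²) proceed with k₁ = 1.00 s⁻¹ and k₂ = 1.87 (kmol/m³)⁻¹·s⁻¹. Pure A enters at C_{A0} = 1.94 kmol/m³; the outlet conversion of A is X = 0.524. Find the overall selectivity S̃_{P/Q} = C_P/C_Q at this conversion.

C_A = C_{A0}(1−X) = 0.9234 kmol/m³.
Along a PFR/batch, dC_P/dC_A = −r_P/(r_P+r_Q) = −k₁/(k₁+k₂·C_A).
Integrating from C_{A0} to C_A: C_P = (1.00/1.87)·ln[(1.00+1.87·1.94)/(1.00+1.87·0.923)] = 0.5348·ln(4.628/2.727) = 0.2829 kmol/m³.
C_Q = (C_{A0}−C_A)−C_P = 0.7337 kmol/m³; S̃_{P/Q} = 0.2829/0.7337 = 0.386.

0.386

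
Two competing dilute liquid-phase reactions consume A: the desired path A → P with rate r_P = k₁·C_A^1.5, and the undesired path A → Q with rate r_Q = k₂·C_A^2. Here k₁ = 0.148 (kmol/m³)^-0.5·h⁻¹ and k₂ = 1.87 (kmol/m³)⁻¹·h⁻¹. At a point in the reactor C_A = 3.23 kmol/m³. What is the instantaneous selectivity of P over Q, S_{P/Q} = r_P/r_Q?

0.0440

S_{P/Q} = r_P/r_Q = (k₁·C_A^1.5)/(k₂·C_A^2) = (k₁/k₂)·C_A^-0.5.
= (0.148×3.230^1.5) / (1.87×3.230^2) = 0.8591/19.51 = 0.0440.
The undesired path is higher order in A, so low C_A (CSTR or dilute feed) favours P.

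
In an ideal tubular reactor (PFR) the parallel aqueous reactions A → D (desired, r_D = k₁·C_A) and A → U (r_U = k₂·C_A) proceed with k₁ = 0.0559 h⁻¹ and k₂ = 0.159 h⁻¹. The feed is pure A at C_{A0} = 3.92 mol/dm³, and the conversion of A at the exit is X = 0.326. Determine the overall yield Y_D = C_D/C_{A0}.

C_A = C_{A0}(1−X) = 2.642 mol/dm³.
Both paths are first order in A, so the instantaneous fraction to D is constant: dC_D/d(−C_A) = k₁/(k₁+k₂) = 0.2601.
C_D = 0.2601·(C_{A0}−C_A) = 0.2601×1.278 = 0.332 mol/dm³.
Y_D = C_D/C_{A0} = 0.3324/3.92 = 0.0848.

0.0848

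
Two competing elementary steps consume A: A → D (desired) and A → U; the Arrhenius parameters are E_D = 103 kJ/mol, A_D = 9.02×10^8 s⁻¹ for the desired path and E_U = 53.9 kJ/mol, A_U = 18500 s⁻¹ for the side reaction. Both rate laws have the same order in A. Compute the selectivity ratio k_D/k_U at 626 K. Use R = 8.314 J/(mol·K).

3.90

With equal orders, S_{D/U} = k_D/k_U = (A_D/A_U)·exp[(E_U−E_D)/(RT)].
(E_U−E_D)/(RT) = (53.9−103)×10³/(8.314×626) = -49100/5205 = -9.434.
k_D/k_U = (9.02×10^8/18500)·exp(-9.434) = 48757 × 7.996×10^-5 = 3.90.
Since E_D > E_U, raising the temperature improves selectivity toward D.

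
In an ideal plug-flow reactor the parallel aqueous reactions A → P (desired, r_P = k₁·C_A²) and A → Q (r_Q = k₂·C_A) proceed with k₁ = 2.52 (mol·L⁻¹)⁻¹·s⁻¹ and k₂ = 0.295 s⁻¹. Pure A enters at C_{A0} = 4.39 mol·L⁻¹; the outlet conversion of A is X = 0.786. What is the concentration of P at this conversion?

3.28 mol·L⁻¹

C_A = C_{A0}(1−X) = 0.9395 mol·L⁻¹.
Along a PFR/batch, dC_Q/dC_A = −r_Q/(r_P+r_Q) = −k₂/(k₂+k₁·C_A).
Integrating from C_{A0} to C_A: C_Q = (0.295/2.52)·ln[(0.295+2.52·4.39)/(0.295+2.52·0.939)] = 0.1171·ln(11.36/2.662) = 0.1698 mol·L⁻¹.
Then C_P = (C_{A0}−C_A) − C_Q = 3.451 − 0.1698 = 3.281 mol·L⁻¹.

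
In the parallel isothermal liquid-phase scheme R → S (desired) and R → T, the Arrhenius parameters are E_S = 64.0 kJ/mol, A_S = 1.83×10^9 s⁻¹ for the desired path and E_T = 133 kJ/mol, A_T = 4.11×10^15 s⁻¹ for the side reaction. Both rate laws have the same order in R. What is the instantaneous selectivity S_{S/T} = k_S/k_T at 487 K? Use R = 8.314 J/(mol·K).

11.2

k_S/k_T = (A_S/A_T)·exp[−(E_S−E_T)/(RT)] = (A_S/A_T)·exp[(E_T−E_S)/(RT)].
(E_T−E_S)/(RT) = (133−64.0)×10³/(8.314×487) = 69000/4049 = 17.04.
k_S/k_T = (1.83×10^9/4.11×10^15)·exp(17.04) = 4.453×10^-7 × 2.518×10^7 = 11.2.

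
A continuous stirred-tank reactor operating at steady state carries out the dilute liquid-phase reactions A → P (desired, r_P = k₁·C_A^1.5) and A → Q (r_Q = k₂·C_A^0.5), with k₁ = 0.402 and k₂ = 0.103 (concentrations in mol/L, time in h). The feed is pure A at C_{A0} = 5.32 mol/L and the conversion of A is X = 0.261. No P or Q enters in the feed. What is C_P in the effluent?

Exit C_A = C_{A0}(1−X) = 5.32×0.739 = 3.931 mol/L.
Rates in a CSTR are evaluated at the outlet concentration: r_P = 0.402×3.931^1.5 = 3.134, r_Q = 0.103×3.931^0.5 = 0.2042.
Fraction of consumed A going to P: r_P/(r_P+r_Q) = 0.9388.
C_P = 0.9388·C_{A0}·X = 0.9388×5.32×0.261 = 1.30 mol/L.

1.30 mol/L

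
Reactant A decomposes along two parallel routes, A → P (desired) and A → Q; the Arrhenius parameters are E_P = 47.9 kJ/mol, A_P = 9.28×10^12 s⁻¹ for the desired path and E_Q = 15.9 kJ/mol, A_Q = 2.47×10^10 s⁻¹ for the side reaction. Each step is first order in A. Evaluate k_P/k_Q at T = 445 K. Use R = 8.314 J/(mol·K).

0.0658

k_P/k_Q = (A_P/A_Q)·exp[−(E_P−E_Q)/(RT)] = (A_P/A_Q)·exp[(E_Q−E_P)/(RT)].
(E_Q−E_P)/(RT) = (15.9−47.9)×10³/(8.314×445) = -32000/3700 = -8.649.
k_P/k_Q = (9.28×10^12/2.47×10^10)·exp(-8.649) = 375.7 × 1.753×10^-4 = 0.0658.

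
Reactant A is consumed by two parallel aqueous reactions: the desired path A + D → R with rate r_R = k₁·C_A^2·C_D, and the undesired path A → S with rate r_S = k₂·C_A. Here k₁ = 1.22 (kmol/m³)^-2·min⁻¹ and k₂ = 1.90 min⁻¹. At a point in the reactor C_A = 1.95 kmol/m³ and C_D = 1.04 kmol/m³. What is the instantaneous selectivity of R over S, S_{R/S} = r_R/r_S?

S_{R/S} = r_R/r_S = (k₁·C_A^2·C_D)/(k₂·C_A) = (k₁/k₂)·C_A·C_D.
= (1.22×1.950^2×1.040) / (1.90×1.950) = 4.825/3.705 = 1.30.
Since the desired path is higher order in A, keeping C_A high (PFR or concentrated feed) favours R.

1.30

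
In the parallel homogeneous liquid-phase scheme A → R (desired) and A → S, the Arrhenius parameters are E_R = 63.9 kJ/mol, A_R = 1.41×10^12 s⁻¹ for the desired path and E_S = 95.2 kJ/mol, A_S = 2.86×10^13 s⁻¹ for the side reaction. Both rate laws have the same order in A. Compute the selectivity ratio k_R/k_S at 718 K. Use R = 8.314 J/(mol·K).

9.33

Since both paths have the same order in A, the concentration cancels and S_{R/S} = k_R/k_S = (A_R/A_S)·exp[(E_S−E_R)/(RT)].
(E_S−E_R)/(RT) = (95.2−63.9)×10³/(8.314×718) = 31300/5969 = 5.243.
k_R/k_S = (1.41×10^12/2.86×10^13)·exp(5.243) = 0.04930 × 189.3 = 9.33.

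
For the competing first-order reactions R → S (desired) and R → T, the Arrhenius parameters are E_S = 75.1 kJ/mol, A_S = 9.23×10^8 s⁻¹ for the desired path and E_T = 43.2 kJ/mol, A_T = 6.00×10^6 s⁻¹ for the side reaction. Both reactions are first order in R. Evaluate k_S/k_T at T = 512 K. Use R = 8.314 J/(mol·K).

0.0856

Since both paths have the same order in R, the concentration cancels and S_{S/T} = k_S/k_T = (A_S/A_T)·exp[(E_T−E_S)/(RT)].
(E_T−E_S)/(RT) = (43.2−75.1)×10³/(8.314×512) = -31900/4257 = -7.494.
k_S/k_T = (9.23×10^8/6.00×10^6)·exp(-7.494) = 153.8 × 5.564×10^-4 = 0.0856.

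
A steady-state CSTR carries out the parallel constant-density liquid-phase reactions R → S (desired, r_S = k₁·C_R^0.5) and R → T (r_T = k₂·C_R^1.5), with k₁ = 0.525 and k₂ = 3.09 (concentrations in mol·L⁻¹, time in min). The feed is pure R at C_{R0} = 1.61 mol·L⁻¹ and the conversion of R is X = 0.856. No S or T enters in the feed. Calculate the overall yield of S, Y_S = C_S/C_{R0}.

Exit C_R = C_{R0}(1−X) = 1.61×0.144 = 0.2318 mol·L⁻¹.
A CSTR operates uniformly at the exit composition, giving r_S = 0.2528 and r_T = 0.3449 (each k·C_R^n at C_R = 0.2318).
Fraction of consumed R going to S: r_S/(r_S+r_T) = 0.4229.
C_S = 0.4229·C_{R0}·X = 0.4229×1.61×0.856 = 0.583 mol·L⁻¹; Y_S = C_S/C_{R0} = 0.362.

0.362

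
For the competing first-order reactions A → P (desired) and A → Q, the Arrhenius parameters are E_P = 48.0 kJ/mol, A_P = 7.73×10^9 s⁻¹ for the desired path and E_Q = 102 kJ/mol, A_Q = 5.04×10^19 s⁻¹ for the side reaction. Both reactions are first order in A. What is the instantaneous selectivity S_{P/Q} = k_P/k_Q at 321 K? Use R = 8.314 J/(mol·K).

With equal orders, S_{P/Q} = k_P/k_Q = (A_P/A_Q)·exp[(E_Q−E_P)/(RT)].
(E_Q−E_P)/(RT) = (102−48.0)×10³/(8.314×321) = 54000/2669 = 20.23.
k_P/k_Q = (7.73×10^9/5.04×10^19)·exp(20.23) = 1.534×10^-10 × 6.130×10^8 = 0.0940.
Since E_P < E_Q, lowering the temperature improves selectivity toward P.

0.0940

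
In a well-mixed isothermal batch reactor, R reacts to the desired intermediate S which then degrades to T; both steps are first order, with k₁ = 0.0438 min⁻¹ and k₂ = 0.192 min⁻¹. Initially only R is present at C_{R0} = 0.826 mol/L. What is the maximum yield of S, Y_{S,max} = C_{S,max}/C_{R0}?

0.147

Evaluating C_S at t_opt = ln(k₂/k₁)/(k₂−k₁) gives C_{S,max}/C_{R0} = (k₁/k₂)^[k₂/(k₂−k₁)].
= (0.0438/0.192)^(0.192/(0.192−0.0438)) = (0.2281)^(1.296) = 0.1474.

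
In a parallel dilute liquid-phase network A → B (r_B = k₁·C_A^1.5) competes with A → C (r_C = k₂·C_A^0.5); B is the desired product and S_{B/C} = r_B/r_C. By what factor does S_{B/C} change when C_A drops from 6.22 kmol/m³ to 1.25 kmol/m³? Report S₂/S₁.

0.201

S_{B/C} = (k₁/k₂)·C_A, so S₂/S₁ = (C_{A,2}/C_{A,1}).
= 1.25/6.22 = 0.201.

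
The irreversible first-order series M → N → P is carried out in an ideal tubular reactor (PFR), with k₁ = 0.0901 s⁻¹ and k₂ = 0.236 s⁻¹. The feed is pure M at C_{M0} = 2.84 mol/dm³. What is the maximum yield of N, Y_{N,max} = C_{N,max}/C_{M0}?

Evaluating C_N at τ_opt = ln(k₂/k₁)/(k₂−k₁) gives C_{N,max}/C_{M0} = (k₁/k₂)^[k₂/(k₂−k₁)].
= (0.0901/0.236)^(0.236/(0.236−0.0901)) = (0.3818)^(1.618) = 0.2107.

0.211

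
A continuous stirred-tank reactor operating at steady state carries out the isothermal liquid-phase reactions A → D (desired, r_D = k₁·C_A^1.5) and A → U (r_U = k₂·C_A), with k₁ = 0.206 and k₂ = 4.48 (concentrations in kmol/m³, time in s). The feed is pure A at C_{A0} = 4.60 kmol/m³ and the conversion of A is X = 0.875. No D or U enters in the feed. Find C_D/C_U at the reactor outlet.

0.0349

Exit C_A = C_{A0}(1−X) = 4.60×0.125 = 0.5750 kmol/m³.
Rates in a CSTR are evaluated at the outlet concentration: r_D = 0.206×0.5750^1.5 = 0.08982, r_U = 4.48×0.5750 = 2.576.
Overall selectivity = C_D/C_U = r_Dτ/(r_Uτ) = r_D/r_U = 0.0349.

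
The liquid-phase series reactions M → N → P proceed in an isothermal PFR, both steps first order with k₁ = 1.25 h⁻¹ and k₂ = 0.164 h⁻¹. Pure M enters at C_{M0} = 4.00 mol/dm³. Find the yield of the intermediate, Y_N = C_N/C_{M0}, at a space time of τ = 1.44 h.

0.719

Solving the coupled first-order balances gives C_N(τ) = [k₁/(k₂−k₁)]·C_{M0}·(e^(−k₁τ) − e^(−k₂τ)).
e^(−k₁τ) = e^(−1.25×1.44) = e^(−1.800) = 0.1653; e^(−k₂τ) = e^(−0.2362) = 0.7897.
C_N = 1.25×4.00/(0.164−1.25) × (0.1653−0.7897) = (-4.604)×(-0.6244) = 2.875 mol/dm³.
Y_N = C_N/C_{M0} = 2.875/4.00 = 0.719.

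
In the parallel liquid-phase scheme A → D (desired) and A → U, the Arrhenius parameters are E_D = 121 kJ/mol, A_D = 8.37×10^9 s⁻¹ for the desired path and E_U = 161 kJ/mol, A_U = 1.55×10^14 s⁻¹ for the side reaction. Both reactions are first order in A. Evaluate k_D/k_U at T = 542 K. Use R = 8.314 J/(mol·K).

0.387

Since both paths have the same order in A, the concentration cancels and S_{D/U} = k_D/k_U = (A_D/A_U)·exp[(E_U−E_D)/(RT)].
(E_U−E_D)/(RT) = (161−121)×10³/(8.314×542) = 40000/4506 = 8.877.
k_D/k_U = (8.37×10^9/1.55×10^14)·exp(8.877) = 5.400×10^-5 × 7163 = 0.387.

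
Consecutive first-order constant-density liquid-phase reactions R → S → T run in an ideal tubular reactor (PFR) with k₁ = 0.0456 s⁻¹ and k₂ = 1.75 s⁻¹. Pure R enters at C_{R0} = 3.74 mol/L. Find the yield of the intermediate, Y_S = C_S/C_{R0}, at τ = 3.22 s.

0.0230

The intermediate concentration in a first-order A→B→C sequence is C_S = k₁C_{R0}(e^(−k₁τ) − e^(−k₂τ))/(k₂−k₁).
e^(−k₁τ) = e^(−0.0456×3.22) = e^(−0.1468) = 0.8634; e^(−k₂τ) = e^(−5.635) = 0.003571.
C_S = 0.0456×3.74/(1.75−0.0456) × (0.8634−0.003571) = 0.1001×0.8599 = 0.08604 mol/L.
Y_S = C_S/C_{R0} = 0.08604/3.74 = 0.0230.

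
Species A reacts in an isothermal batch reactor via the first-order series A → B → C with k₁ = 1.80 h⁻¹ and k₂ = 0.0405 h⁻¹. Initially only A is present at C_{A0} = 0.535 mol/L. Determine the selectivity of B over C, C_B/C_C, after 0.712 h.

For first-order series with pure A initially, C_B(t) = k₁C_{A0}/(k₂−k₁)·(e^(−k₁t) − e^(−k₂t)).
e^(−k₁t) = e^(−1.80×0.712) = e^(−1.282) = 0.2776; e^(−k₂t) = e^(−0.02884) = 0.9716.
C_B = 1.80×0.535/(0.0405−1.80) × (0.2776−0.9716) = (-0.5473)×(-0.6940) = 0.3798 mol/L.
C_A = C_{A0}e^(−k₁t) = 0.1485 mol/L, so C_C = C_{A0}−C_A−C_B = 0.006661 mol/L; C_B/C_C = 57.0.

57.0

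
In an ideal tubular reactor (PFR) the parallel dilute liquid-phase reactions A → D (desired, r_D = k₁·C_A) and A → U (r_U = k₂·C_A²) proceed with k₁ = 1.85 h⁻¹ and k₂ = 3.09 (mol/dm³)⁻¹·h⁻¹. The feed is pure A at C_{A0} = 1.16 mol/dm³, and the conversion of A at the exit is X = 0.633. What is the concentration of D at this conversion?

C_A = C_{A0}(1−X) = 0.4257 mol/dm³.
Along a PFR/batch, dC_D/dC_A = −r_D/(r_D+r_U) = −k₁/(k₁+k₂·C_A).
Integrating from C_{A0} to C_A: C_D = (1.85/3.09)·ln[(1.85+3.09·1.16)/(1.85+3.09·0.426)] = 0.5987·ln(5.434/3.165) = 0.3236 mol/dm³.

0.324 mol/dm³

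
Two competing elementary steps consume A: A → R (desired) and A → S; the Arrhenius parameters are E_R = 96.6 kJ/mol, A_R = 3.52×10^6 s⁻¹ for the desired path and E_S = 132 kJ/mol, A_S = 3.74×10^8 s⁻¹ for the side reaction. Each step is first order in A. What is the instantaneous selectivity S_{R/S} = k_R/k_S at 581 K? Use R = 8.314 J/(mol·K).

14.3

With equal orders, S_{R/S} = k_R/k_S = (A_R/A_S)·exp[(E_S−E_R)/(RT)].
(E_S−E_R)/(RT) = (132−96.6)×10³/(8.314×581) = 35400/4830 = 7.329.
k_R/k_S = (3.52×10^6/3.74×10^8)·exp(7.329) = 0.009412 × 1523 = 14.3.
Since E_R < E_S, lowering the temperature improves selectivity toward R.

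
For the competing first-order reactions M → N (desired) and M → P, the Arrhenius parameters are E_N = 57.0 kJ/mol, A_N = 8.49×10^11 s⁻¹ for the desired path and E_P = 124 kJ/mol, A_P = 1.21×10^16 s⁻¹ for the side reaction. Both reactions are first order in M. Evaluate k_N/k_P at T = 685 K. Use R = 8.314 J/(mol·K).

9.02

Since both paths have the same order in M, the concentration cancels and S_{N/P} = k_N/k_P = (A_N/A_P)·exp[(E_P−E_N)/(RT)].
(E_P−E_N)/(RT) = (124−57.0)×10³/(8.314×685) = 67000/5695 = 11.76.
k_N/k_P = (8.49×10^11/1.21×10^16)·exp(11.76) = 7.017×10^-5 × 1.286×10^5 = 9.02.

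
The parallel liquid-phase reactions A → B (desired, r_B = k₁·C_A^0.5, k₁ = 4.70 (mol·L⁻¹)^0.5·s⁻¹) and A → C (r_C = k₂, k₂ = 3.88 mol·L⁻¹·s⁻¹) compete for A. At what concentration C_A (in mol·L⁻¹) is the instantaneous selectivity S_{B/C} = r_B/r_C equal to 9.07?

56.1 mol·L⁻¹

S_{B/C} = (k₁/k₂)·C_A^0.5 ⇒ C_A = (S·k₂/k₁)^(2).
= (9.07×3.88/4.70)^(2) = (7.488)^(2) = 56.1 mol·L⁻¹.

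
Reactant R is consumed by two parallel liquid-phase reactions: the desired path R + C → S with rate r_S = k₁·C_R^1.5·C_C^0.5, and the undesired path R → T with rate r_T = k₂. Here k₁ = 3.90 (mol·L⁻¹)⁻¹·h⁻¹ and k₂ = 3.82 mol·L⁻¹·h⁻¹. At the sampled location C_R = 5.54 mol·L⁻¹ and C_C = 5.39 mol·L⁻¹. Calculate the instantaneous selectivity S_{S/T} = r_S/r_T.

30.9

S_{S/T} = r_S/r_T = (k₁·C_R^1.5·C_C^0.5)/(k₂) = (k₁/k₂)·C_R^1.5·C_C^0.5.
= (3.90×5.540^1.5×5.390^0.5) / (3.82) = 118.1/3.820 = 30.9.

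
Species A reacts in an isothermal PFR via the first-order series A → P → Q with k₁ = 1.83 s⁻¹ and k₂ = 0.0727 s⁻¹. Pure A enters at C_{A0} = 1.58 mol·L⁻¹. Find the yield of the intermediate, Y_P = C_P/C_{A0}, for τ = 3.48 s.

Solving the coupled first-order balances gives C_P(τ) = [k₁/(k₂−k₁)]·C_{A0}·(e^(−k₁τ) − e^(−k₂τ)).
e^(−k₁τ) = e^(−1.83×3.48) = e^(−6.368) = 0.001715; e^(−k₂τ) = e^(−0.2530) = 0.7765.
C_P = 1.83×1.58/(0.0727−1.83) × (0.001715−0.7765) = (-1.645)×(-0.7748) = 1.275 mol·L⁻¹.
Y_P = C_P/C_{A0} = 1.275/1.58 = 0.807.

0.807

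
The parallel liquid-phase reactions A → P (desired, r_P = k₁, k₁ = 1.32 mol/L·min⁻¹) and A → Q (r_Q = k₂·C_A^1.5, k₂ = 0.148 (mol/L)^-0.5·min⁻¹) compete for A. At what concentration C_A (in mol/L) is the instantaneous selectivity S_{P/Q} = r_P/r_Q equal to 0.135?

S_{P/Q} = (k₁/k₂)·C_A^-1.5 ⇒ C_A = (S·k₂/k₁)^(1/(-1.5)).
= (0.135×0.148/1.32)^(-0.6667) = (0.01514)^(-0.6667) = 16.3 mol/L.

16.3 mol/L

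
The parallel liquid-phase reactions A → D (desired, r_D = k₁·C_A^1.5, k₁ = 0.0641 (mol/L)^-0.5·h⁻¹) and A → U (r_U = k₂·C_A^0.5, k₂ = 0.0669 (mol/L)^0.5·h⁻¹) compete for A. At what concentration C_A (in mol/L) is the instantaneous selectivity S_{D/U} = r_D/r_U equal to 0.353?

0.368 mol/L

S_{D/U} = (k₁/k₂)·C_A ⇒ C_A = S·k₂/k₁.
= 0.353×0.0669/0.0641 = 0.368 mol/L.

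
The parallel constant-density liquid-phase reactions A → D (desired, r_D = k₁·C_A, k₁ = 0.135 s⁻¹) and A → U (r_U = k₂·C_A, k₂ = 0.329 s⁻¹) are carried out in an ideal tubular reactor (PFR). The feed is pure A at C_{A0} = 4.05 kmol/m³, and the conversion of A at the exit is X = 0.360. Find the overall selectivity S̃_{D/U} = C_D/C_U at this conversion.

0.410

C_A = C_{A0}(1−X) = 2.592 kmol/m³.
Both paths are first order in A, so the instantaneous fraction to D is constant: dC_D/d(−C_A) = k₁/(k₁+k₂) = 0.2909.
C_D = 0.2909·(C_{A0}−C_A) = 0.2909×1.458 = 0.424 kmol/m³.
C_U = (C_{A0}−C_A)−C_D = 1.034 kmol/m³; S̃_{D/U} = 0.4242/1.034 = 0.410.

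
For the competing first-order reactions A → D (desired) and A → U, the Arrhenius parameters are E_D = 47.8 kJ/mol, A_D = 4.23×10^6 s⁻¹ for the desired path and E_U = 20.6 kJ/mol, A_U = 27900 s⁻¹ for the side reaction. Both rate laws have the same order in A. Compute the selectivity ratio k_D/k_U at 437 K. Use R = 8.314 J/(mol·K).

Since both paths have the same order in A, the concentration cancels and S_{D/U} = k_D/k_U = (A_D/A_U)·exp[(E_U−E_D)/(RT)].
(E_U−E_D)/(RT) = (20.6−47.8)×10³/(8.314×437) = -27200/3633 = -7.486.
k_D/k_U = (4.23×10^6/27900)·exp(-7.486) = 151.6 × 5.606×10^-4 = 0.0850.

0.0850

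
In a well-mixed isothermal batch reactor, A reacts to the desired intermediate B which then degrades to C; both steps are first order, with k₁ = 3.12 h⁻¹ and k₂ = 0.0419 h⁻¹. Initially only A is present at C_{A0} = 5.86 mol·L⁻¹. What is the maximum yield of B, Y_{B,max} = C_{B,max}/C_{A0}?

0.943

For a first-order series the maximum intermediate yield is C_{B,max}/C_{A0} = (k₁/k₂)^[k₂/(k₂−k₁)].
= (3.12/0.0419)^(0.0419/(0.0419−3.12)) = (74.46)^(-0.01361) = 0.9430.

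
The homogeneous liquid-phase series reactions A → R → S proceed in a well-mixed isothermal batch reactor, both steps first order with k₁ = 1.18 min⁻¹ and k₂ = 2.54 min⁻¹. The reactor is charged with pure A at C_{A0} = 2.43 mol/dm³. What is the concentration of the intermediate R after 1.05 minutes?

0.464 mol/dm³

For first-order series with pure A initially, C_R(t) = k₁C_{A0}/(k₂−k₁)·(e^(−k₁t) − e^(−k₂t)).
e^(−k₁t) = e^(−1.18×1.05) = e^(−1.239) = 0.2897; e^(−k₂t) = e^(−2.667) = 0.06946.
C_R = 1.18×2.43/(2.54−1.18) × (0.2897−0.06946) = 2.108×0.2202 = 0.4643 mol/dm³.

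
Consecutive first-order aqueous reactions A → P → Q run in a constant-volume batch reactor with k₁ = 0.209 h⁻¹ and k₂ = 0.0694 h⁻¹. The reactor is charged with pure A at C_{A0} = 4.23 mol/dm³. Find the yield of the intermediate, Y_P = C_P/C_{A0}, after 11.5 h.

The intermediate concentration in a first-order A→B→C sequence is C_P = k₁C_{A0}(e^(−k₁t) − e^(−k₂t))/(k₂−k₁).
e^(−k₁t) = e^(−0.209×11.5) = e^(−2.403) = 0.09040; e^(−k₂t) = e^(−0.7981) = 0.4502.
C_P = 0.209×4.23/(0.0694−0.209) × (0.09040−0.4502) = (-6.333)×(-0.3598) = 2.278 mol/dm³.
Y_P = C_P/C_{A0} = 2.278/4.23 = 0.539.

0.539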